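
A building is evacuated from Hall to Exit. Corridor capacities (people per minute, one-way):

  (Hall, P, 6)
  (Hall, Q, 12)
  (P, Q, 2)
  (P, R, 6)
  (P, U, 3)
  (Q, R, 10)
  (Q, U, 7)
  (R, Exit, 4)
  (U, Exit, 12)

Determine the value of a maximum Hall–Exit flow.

14

Augment Hall→P→R→Exit: bottleneck 4, flow now 4.
Augment Hall→P→U→Exit: bottleneck 2, flow now 6.
Augment Hall→Q→U→Exit: bottleneck 7, flow now 13.
Augment Hall→Q→R→P→U→Exit: bottleneck 1, flow now 14. (uses reverse residual edge)
No augmenting path remains; maximum flow = 14.
In the residual graph, reachable from Hall: {Hall, P, Q, R}.
Min-cut edges: P→U (3), Q→U (7), R→Exit (4); capacity 3 + 7 + 4 = 14.
This cut is saturated, so no flow can exceed 14.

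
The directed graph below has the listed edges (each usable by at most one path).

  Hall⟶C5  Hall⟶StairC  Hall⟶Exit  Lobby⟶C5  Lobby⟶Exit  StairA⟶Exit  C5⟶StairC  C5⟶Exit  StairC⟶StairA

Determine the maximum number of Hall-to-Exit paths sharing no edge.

Assign every edge capacity 1; by Menger, the answer equals the max flow.
Path Hall→Exit (+1); total 1.
Path Hall→C5→Exit (+1); total 2.
Path Hall→StairC→StairA→Exit (+1); total 3.
No residual Hall→Exit path; max flow = 3.
Certifying cut of size 3: {Hall→C5, Hall→Exit, Hall→StairC}.

3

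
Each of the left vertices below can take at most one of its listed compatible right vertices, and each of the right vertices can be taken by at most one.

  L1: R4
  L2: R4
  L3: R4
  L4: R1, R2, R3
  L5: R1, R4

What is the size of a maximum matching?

Unit-capacity flow: source→left, listed edges, right→sink; max matching = max flow.
Augmenting path L1→R4 (+1); matched 1.
Augmenting path L4→R1 (+1); matched 2.
Augmenting path L5→R1→L4→R2 (+1); matched 3.
No augmenting path remains; maximum matching = 3.
König certificate: {L4, L5, R4} is a vertex cover of size 3 (every listed pair touches it), so no matching can be larger.

3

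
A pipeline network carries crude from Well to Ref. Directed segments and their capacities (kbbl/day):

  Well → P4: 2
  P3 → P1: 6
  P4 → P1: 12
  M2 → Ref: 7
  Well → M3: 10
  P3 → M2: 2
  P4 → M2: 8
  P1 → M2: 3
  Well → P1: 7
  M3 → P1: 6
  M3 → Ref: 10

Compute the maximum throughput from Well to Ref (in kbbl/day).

15

Augment Well→M3→Ref: bottleneck 10, flow now 10.
Augment Well→P4→M2→Ref: bottleneck 2, flow now 12.
Augment Well→P1→M2→Ref: bottleneck 3, flow now 15.
No augmenting path remains; maximum flow = 15.
In the residual graph, reachable from Well: {Well, P1}.
Min-cut edges: Well→P4 (2), Well→M3 (10), P1→M2 (3); capacity 2 + 10 + 3 = 15.
This cut is saturated, so no flow can exceed 15.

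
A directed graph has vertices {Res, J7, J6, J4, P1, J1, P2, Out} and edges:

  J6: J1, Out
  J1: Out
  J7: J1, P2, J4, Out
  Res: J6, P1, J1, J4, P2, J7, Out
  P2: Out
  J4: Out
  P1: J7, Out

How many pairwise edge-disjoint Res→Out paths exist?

Assign every edge capacity 1; by Menger, the answer equals the max flow.
Path Res→Out (+1); total 1.
Path Res→J7→Out (+1); total 2.
Path Res→J6→Out (+1); total 3.
Path Res→J4→Out (+1); total 4.
Path Res→P1→Out (+1); total 5.
Path Res→J1→Out (+1); total 6.
Path Res→P2→Out (+1); total 7.
No residual Res→Out path; max flow = 7.
Certifying cut of size 7: {Res→J1, Res→J4, Res→J6, Res→J7, Res→Out, Res→P1, Res→P2}.

7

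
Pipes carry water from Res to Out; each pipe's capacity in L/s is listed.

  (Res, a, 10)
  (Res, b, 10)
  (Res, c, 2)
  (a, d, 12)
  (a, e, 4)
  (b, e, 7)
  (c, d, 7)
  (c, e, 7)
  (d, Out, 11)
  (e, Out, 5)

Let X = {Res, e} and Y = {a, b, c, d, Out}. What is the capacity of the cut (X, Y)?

27

Edges leaving {Res, e}: Res→a (10), Res→b (10), Res→c (2), e→Out (5).
Cut capacity = 10 + 10 + 2 + 5 = 27.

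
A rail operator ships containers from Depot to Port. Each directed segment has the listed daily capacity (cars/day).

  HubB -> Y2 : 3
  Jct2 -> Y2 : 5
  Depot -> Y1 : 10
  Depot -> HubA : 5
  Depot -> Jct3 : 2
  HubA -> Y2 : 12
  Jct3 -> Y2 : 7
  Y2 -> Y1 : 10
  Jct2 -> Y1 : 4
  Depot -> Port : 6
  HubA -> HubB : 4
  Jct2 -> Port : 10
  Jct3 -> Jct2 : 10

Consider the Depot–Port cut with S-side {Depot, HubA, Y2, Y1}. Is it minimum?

No — its capacity is 12, but the minimum cut has capacity 8.

Given cut capacity: 2 + 6 + 4 = 12.
Augment Depot→Port: bottleneck 6, flow now 6.
Augment Depot→Jct3→Jct2→Port: bottleneck 2, flow now 8.
No augmenting path remains; maximum flow = 8.
In the residual graph, reachable from Depot: {Depot, HubA, HubB, Y2, Y1}.
Min-cut edges: Depot→Jct3 (2), Depot→Port (6); capacity 2 + 6 = 8.
Cut capacity 12 exceeds the max flow 8, so it is not minimum.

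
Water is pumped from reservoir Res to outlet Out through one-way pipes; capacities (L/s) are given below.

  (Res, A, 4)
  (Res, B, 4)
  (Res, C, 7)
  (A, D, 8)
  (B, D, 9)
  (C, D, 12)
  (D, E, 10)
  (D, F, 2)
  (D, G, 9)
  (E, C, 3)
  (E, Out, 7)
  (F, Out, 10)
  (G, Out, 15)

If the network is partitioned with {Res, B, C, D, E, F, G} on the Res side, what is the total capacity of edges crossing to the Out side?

36

Edges leaving {Res, B, C, D, E, F, G}: Res→A (4), E→Out (7), F→Out (10), G→Out (15).
Cut capacity = 4 + 7 + 10 + 15 = 36.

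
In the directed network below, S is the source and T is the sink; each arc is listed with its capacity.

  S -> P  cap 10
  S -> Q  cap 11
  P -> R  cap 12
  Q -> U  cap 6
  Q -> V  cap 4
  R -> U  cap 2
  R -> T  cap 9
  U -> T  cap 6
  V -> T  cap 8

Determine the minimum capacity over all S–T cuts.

Augment S→P→R→T: bottleneck 9, flow now 9.
Augment S→Q→U→T: bottleneck 6, flow now 15.
Augment S→Q→V→T: bottleneck 4, flow now 19.
No augmenting path remains; maximum flow = 19.
By max-flow min-cut, the minimum cut capacity equals the max flow.
In the residual graph, reachable from S: {S, P, Q, R, U}.
Min-cut edges: Q→V (4), R→T (9), U→T (6); capacity 4 + 9 + 6 = 19.

19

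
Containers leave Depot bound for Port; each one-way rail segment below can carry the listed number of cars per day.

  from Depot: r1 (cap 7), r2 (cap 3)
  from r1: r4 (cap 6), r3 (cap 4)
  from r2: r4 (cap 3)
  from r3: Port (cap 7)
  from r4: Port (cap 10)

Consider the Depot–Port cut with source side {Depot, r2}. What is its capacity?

Edges leaving {Depot, r2}: Depot→r1 (7), r2→r4 (3).
Cut capacity = 7 + 3 = 10.

10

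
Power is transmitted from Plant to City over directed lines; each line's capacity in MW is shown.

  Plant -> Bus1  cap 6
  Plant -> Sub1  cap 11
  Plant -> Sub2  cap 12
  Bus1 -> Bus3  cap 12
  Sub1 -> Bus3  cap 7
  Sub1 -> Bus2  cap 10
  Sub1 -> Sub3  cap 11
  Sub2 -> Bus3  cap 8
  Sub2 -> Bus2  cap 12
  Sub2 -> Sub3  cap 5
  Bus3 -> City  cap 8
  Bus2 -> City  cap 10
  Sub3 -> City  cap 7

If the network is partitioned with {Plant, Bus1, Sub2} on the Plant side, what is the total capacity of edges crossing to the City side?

48

Edges leaving {Plant, Bus1, Sub2}: Plant→Sub1 (11), Bus1→Bus3 (12), Sub2→Bus3 (8), Sub2→Bus2 (12), Sub2→Sub3 (5).
Cut capacity = 11 + 12 + 8 + 12 + 5 = 48.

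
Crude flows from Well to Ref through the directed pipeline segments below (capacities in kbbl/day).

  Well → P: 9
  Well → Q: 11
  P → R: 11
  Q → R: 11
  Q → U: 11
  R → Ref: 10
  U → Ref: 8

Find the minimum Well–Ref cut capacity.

18

Augment Well→P→R→Ref: bottleneck 9, flow now 9.
Augment Well→Q→R→Ref: bottleneck 1, flow now 10.
Augment Well→Q→U→Ref: bottleneck 8, flow now 18.
No augmenting path remains; maximum flow = 18.
By max-flow min-cut, the minimum cut capacity equals the max flow.
In the residual graph, reachable from Well: {Well, P, Q, R, U}.
Min-cut edges: R→Ref (10), U→Ref (8); capacity 10 + 8 = 18.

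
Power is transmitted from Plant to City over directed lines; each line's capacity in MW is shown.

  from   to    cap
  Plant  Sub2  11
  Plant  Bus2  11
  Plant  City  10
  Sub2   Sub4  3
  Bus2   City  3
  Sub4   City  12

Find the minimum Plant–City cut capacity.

Augment Plant→City: bottleneck 10, flow now 10.
Augment Plant→Bus2→City: bottleneck 3, flow now 13.
Augment Plant→Sub2→Sub4→City: bottleneck 3, flow now 16.
No augmenting path remains; maximum flow = 16.
By max-flow min-cut, the minimum cut capacity equals the max flow.
In the residual graph, reachable from Plant: {Plant, Sub2, Bus2}.
Min-cut edges: Plant→City (10), Sub2→Sub4 (3), Bus2→City (3); capacity 10 + 3 + 3 = 16.

16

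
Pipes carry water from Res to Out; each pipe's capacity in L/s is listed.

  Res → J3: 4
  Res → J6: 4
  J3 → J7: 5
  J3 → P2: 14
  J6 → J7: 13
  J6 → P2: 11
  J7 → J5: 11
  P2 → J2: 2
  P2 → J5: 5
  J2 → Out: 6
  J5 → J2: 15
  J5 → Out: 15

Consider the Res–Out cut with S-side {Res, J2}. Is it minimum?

Given cut capacity: 4 + 4 + 6 = 14.
Augment Res→J3→J7→J5→Out: bottleneck 4, flow now 4.
Augment Res→J6→J7→J5→Out: bottleneck 4, flow now 8.
No augmenting path remains; maximum flow = 8.
In the residual graph, reachable from Res: {Res}.
Min-cut edges: Res→J3 (4), Res→J6 (4); capacity 4 + 4 = 8.
Cut capacity 14 exceeds the max flow 8, so it is not minimum.

No — its capacity is 14, but the minimum cut has capacity 8.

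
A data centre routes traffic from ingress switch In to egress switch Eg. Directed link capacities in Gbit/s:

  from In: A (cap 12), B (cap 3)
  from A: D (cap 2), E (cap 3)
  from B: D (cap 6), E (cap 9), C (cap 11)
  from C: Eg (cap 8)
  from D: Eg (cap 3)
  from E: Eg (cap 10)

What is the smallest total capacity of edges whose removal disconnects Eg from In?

8

Augment In→A→D→Eg: bottleneck 2, flow now 2.
Augment In→A→E→Eg: bottleneck 3, flow now 5.
Augment In→B→C→Eg: bottleneck 3, flow now 8.
No augmenting path remains; maximum flow = 8.
By max-flow min-cut, the minimum cut capacity equals the max flow.
In the residual graph, reachable from In: {In, A}.
Min-cut edges: In→B (3), A→D (2), A→E (3); capacity 3 + 2 + 3 = 8.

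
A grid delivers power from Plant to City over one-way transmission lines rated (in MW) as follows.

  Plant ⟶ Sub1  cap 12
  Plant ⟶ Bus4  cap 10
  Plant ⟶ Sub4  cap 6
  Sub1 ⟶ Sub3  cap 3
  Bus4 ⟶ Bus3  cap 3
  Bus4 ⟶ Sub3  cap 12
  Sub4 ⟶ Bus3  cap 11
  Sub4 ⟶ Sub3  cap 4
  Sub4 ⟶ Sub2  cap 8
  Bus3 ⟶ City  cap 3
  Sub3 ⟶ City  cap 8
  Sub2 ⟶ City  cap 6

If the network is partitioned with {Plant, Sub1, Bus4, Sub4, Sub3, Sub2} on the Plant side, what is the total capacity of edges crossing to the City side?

28

Edges leaving {Plant, Sub1, Bus4, Sub4, Sub3, Sub2}: Bus4→Bus3 (3), Sub4→Bus3 (11), Sub3→City (8), Sub2→City (6).
Cut capacity = 3 + 11 + 8 + 6 = 28.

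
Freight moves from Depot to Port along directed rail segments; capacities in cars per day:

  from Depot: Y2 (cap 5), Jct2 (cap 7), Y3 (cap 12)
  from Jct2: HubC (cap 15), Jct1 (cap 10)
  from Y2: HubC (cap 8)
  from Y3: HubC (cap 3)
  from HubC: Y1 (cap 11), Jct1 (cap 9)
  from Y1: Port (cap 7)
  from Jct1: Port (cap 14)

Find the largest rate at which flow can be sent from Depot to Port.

15

Augment Depot→Jct2→Jct1→Port: bottleneck 7, flow now 7.
Augment Depot→Y2→HubC→Y1→Port: bottleneck 5, flow now 12.
Augment Depot→Y3→HubC→Y1→Port: bottleneck 2, flow now 14.
Augment Depot→Y3→HubC→Jct1→Port: bottleneck 1, flow now 15.
No augmenting path remains; maximum flow = 15.
In the residual graph, reachable from Depot: {Depot, Y3}.
Min-cut edges: Depot→Jct2 (7), Depot→Y2 (5), Y3→HubC (3); capacity 7 + 5 + 3 = 15.
This cut is saturated, so no flow can exceed 15.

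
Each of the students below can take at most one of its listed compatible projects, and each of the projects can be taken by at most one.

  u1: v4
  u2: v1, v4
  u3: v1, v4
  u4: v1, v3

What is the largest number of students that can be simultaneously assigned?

3

Unit-capacity flow: source→left, listed edges, right→sink; max matching = max flow.
Augmenting path u1→v4 (+1); matched 1.
Augmenting path u2→v1 (+1); matched 2.
Augmenting path u4→v3 (+1); matched 3.
No augmenting path remains; maximum matching = 3.
König certificate: {u4, v1, v4} is a vertex cover of size 3 (every listed pair touches it), so no matching can be larger.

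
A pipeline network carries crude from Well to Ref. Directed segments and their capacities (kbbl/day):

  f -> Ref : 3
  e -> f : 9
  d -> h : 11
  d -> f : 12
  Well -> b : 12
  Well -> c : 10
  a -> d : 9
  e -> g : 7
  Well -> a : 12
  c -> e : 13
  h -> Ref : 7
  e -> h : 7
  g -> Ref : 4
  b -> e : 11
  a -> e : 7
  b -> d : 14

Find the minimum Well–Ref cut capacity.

Augment Well→a→d→f→Ref: bottleneck 3, flow now 3.
Augment Well→a→d→h→Ref: bottleneck 6, flow now 9.
Augment Well→a→e→g→Ref: bottleneck 3, flow now 12.
Augment Well→b→d→h→Ref: bottleneck 1, flow now 13.
Augment Well→b→e→g→Ref: bottleneck 1, flow now 14.
No augmenting path remains; maximum flow = 14.
By max-flow min-cut, the minimum cut capacity equals the max flow.
In the residual graph, reachable from Well: {Well, a, b, c, d, e, f, g, h}.
Min-cut edges: f→Ref (3), g→Ref (4), h→Ref (7); capacity 3 + 4 + 7 = 14.

14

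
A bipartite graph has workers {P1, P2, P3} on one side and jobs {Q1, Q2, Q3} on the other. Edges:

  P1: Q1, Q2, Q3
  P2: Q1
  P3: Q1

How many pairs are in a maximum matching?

2

Unit-capacity flow: source→left, listed edges, right→sink; max matching = max flow.
Augmenting path P1→Q1 (+1); matched 1.
Augmenting path P2→Q1→P1→Q2 (+1); matched 2.
No augmenting path remains; maximum matching = 2.
König certificate: {P1, Q1} is a vertex cover of size 2 (every listed pair touches it), so no matching can be larger.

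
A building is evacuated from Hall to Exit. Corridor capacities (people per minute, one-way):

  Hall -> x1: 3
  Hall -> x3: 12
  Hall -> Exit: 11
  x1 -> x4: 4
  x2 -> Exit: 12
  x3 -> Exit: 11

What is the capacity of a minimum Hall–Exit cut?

22

Augment Hall→Exit: bottleneck 11, flow now 11.
Augment Hall→x3→Exit: bottleneck 11, flow now 22.
No augmenting path remains; maximum flow = 22.
By max-flow min-cut, the minimum cut capacity equals the max flow.
In the residual graph, reachable from Hall: {Hall, x1, x3, x4}.
Min-cut edges: Hall→Exit (11), x3→Exit (11); capacity 11 + 11 = 22.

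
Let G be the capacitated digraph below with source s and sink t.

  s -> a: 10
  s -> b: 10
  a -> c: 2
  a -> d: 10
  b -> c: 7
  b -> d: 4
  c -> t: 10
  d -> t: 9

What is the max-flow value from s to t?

18

Augment s→a→c→t: bottleneck 2, flow now 2.
Augment s→a→d→t: bottleneck 8, flow now 10.
Augment s→b→c→t: bottleneck 7, flow now 17.
Augment s→b→d→t: bottleneck 1, flow now 18.
No augmenting path remains; maximum flow = 18.
In the residual graph, reachable from s: {s, a, b, d}.
Min-cut edges: a→c (2), b→c (7), d→t (9); capacity 2 + 7 + 9 = 18.
This cut is saturated, so no flow can exceed 18.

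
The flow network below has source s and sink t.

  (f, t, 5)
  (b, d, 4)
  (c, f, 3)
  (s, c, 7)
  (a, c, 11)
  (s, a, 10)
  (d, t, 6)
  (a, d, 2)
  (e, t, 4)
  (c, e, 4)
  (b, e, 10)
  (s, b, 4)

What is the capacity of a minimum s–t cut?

Augment s→a→d→t: bottleneck 2, flow now 2.
Augment s→b→d→t: bottleneck 4, flow now 6.
Augment s→c→e→t: bottleneck 4, flow now 10.
Augment s→c→f→t: bottleneck 3, flow now 13.
No augmenting path remains; maximum flow = 13.
By max-flow min-cut, the minimum cut capacity equals the max flow.
In the residual graph, reachable from s: {s, a, c}.
Min-cut edges: s→b (4), a→d (2), c→e (4), c→f (3); capacity 4 + 2 + 4 + 3 = 13.

13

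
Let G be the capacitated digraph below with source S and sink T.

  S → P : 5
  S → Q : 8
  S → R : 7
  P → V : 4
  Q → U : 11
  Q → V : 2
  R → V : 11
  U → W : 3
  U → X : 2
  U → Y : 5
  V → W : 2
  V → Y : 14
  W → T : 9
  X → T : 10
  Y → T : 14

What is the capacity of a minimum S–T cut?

19

Augment S→P→V→W→T: bottleneck 2, flow now 2.
Augment S→P→V→Y→T: bottleneck 2, flow now 4.
Augment S→Q→U→W→T: bottleneck 3, flow now 7.
Augment S→Q→U→X→T: bottleneck 2, flow now 9.
Augment S→Q→U→Y→T: bottleneck 3, flow now 12.
Augment S→R→V→Y→T: bottleneck 7, flow now 19.
No augmenting path remains; maximum flow = 19.
By max-flow min-cut, the minimum cut capacity equals the max flow.
In the residual graph, reachable from S: {S, P}.
Min-cut edges: S→Q (8), S→R (7), P→V (4); capacity 8 + 7 + 4 = 19.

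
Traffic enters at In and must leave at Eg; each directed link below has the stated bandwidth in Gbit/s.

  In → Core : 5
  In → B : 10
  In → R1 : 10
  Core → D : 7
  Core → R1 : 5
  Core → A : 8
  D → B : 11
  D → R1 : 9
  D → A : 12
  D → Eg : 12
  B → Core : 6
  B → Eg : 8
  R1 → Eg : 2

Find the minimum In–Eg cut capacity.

Augment In→B→Eg: bottleneck 8, flow now 8.
Augment In→R1→Eg: bottleneck 2, flow now 10.
Augment In→Core→D→Eg: bottleneck 5, flow now 15.
Augment In→B→Core→D→Eg: bottleneck 2, flow now 17.
No augmenting path remains; maximum flow = 17.
By max-flow min-cut, the minimum cut capacity equals the max flow.
In the residual graph, reachable from In: {In, R1}.
Min-cut edges: In→Core (5), In→B (10), R1→Eg (2); capacity 5 + 10 + 2 = 17.

17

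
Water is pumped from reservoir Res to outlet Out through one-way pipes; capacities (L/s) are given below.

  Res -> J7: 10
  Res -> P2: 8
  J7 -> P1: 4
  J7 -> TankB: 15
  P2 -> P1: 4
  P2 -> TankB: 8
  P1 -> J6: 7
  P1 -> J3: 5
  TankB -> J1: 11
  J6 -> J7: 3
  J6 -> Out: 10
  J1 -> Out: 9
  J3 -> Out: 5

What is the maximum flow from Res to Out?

Augment Res→J7→P1→J6→Out: bottleneck 4, flow now 4.
Augment Res→J7→TankB→J1→Out: bottleneck 6, flow now 10.
Augment Res→P2→P1→J6→Out: bottleneck 3, flow now 13.
Augment Res→P2→P1→J3→Out: bottleneck 1, flow now 14.
Augment Res→P2→TankB→J1→Out: bottleneck 3, flow now 17.
No augmenting path remains; maximum flow = 17.
In the residual graph, reachable from Res: {Res, J7, P2, TankB, J1}.
Min-cut edges: J7→P1 (4), P2→P1 (4), J1→Out (9); capacity 4 + 4 + 9 = 17.
This cut is saturated, so no flow can exceed 17.

17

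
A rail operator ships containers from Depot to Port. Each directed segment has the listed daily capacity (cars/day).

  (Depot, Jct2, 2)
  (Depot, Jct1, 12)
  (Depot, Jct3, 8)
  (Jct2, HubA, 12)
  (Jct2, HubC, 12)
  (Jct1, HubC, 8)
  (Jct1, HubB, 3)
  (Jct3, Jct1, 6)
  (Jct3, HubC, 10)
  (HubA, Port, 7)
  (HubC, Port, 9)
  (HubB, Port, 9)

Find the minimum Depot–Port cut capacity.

14

Augment Depot→Jct2→HubA→Port: bottleneck 2, flow now 2.
Augment Depot→Jct1→HubC→Port: bottleneck 8, flow now 10.
Augment Depot→Jct1→HubB→Port: bottleneck 3, flow now 13.
Augment Depot→Jct3→HubC→Port: bottleneck 1, flow now 14.
No augmenting path remains; maximum flow = 14.
By max-flow min-cut, the minimum cut capacity equals the max flow.
In the residual graph, reachable from Depot: {Depot, Jct1, Jct3, HubC}.
Min-cut edges: Depot→Jct2 (2), Jct1→HubB (3), HubC→Port (9); capacity 2 + 3 + 9 = 14.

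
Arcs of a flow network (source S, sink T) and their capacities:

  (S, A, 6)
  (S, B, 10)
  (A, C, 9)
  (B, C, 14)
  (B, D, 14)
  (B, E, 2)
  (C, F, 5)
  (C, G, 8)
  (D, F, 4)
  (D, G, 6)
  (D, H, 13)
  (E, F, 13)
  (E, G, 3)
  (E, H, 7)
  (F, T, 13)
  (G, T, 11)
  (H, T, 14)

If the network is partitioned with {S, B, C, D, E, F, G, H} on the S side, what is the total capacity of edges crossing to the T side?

Edges leaving {S, B, C, D, E, F, G, H}: S→A (6), F→T (13), G→T (11), H→T (14).
Cut capacity = 6 + 13 + 11 + 14 = 44.

44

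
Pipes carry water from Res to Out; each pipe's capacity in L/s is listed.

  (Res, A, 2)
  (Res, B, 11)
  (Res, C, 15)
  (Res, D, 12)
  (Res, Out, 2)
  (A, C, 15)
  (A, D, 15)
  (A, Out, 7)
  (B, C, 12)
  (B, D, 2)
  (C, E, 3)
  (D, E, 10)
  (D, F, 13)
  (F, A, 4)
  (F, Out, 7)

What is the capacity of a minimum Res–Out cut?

Augment Res→Out: bottleneck 2, flow now 2.
Augment Res→A→Out: bottleneck 2, flow now 4.
Augment Res→D→F→Out: bottleneck 7, flow now 11.
Augment Res→D→F→A→Out: bottleneck 4, flow now 15.
No augmenting path remains; maximum flow = 15.
By max-flow min-cut, the minimum cut capacity equals the max flow.
In the residual graph, reachable from Res: {Res, B, C, D, E, F}.
Min-cut edges: Res→A (2), Res→Out (2), F→A (4), F→Out (7); capacity 2 + 2 + 4 + 7 = 15.

15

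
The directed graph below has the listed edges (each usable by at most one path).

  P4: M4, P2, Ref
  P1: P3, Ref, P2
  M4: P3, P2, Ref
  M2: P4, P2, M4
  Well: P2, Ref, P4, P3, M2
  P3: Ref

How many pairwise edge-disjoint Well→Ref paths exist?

Assign every edge capacity 1; by Menger, the answer equals the max flow.
Path Well→Ref (+1); total 1.
Path Well→P4→Ref (+1); total 2.
Path Well→P3→Ref (+1); total 3.
Path Well→M2→M4→Ref (+1); total 4.
No residual Well→Ref path; max flow = 4.
Certifying cut of size 4: {Well→M2, Well→P3, Well→P4, Well→Ref}.

4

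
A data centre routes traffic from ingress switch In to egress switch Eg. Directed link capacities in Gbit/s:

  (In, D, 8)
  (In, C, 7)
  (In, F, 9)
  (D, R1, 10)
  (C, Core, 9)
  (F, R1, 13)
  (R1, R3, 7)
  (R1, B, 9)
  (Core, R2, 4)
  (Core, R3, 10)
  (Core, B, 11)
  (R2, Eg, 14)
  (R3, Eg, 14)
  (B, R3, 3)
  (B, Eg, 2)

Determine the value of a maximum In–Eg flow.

Augment In→D→R1→R3→Eg: bottleneck 7, flow now 7.
Augment In→D→R1→B→Eg: bottleneck 1, flow now 8.
Augment In→C→Core→R2→Eg: bottleneck 4, flow now 12.
Augment In→C→Core→R3→Eg: bottleneck 3, flow now 15.
Augment In→F→R1→B→Eg: bottleneck 1, flow now 16.
Augment In→F→R1→B→R3→Eg: bottleneck 3, flow now 19.
No augmenting path remains; maximum flow = 19.
In the residual graph, reachable from In: {In, D, F, R1, B}.
Min-cut edges: In→C (7), R1→R3 (7), B→R3 (3), B→Eg (2); capacity 7 + 7 + 3 + 2 = 19.
This cut is saturated, so no flow can exceed 19.

19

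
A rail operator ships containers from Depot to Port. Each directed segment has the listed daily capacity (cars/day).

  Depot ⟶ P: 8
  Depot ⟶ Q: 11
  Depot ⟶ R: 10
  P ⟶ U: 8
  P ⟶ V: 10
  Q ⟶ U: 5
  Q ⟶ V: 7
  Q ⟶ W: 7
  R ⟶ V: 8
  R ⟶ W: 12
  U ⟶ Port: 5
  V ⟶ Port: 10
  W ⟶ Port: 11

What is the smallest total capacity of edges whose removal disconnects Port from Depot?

Augment Depot→P→U→Port: bottleneck 5, flow now 5.
Augment Depot→P→V→Port: bottleneck 3, flow now 8.
Augment Depot→Q→V→Port: bottleneck 7, flow now 15.
Augment Depot→Q→W→Port: bottleneck 4, flow now 19.
Augment Depot→R→W→Port: bottleneck 7, flow now 26.
No augmenting path remains; maximum flow = 26.
By max-flow min-cut, the minimum cut capacity equals the max flow.
In the residual graph, reachable from Depot: {Depot, P, Q, R, U, V, W}.
Min-cut edges: U→Port (5), V→Port (10), W→Port (11); capacity 5 + 10 + 11 = 26.

26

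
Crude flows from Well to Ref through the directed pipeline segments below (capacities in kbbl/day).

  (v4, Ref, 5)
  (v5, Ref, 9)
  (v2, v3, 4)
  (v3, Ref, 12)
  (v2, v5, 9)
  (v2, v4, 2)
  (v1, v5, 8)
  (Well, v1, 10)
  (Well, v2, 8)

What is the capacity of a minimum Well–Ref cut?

15

Augment Well→v1→v5→Ref: bottleneck 8, flow now 8.
Augment Well→v2→v3→Ref: bottleneck 4, flow now 12.
Augment Well→v2→v4→Ref: bottleneck 2, flow now 14.
Augment Well→v2→v5→Ref: bottleneck 1, flow now 15.
No augmenting path remains; maximum flow = 15.
By max-flow min-cut, the minimum cut capacity equals the max flow.
In the residual graph, reachable from Well: {Well, v1, v2, v5}.
Min-cut edges: v2→v3 (4), v2→v4 (2), v5→Ref (9); capacity 4 + 2 + 9 = 15.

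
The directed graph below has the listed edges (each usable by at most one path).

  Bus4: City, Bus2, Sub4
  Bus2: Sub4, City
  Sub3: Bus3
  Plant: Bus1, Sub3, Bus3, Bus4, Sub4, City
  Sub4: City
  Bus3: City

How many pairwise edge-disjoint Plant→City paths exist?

Assign every edge capacity 1; by Menger, the answer equals the max flow.
Path Plant→City (+1); total 1.
Path Plant→Bus3→City (+1); total 2.
Path Plant→Bus4→City (+1); total 3.
Path Plant→Sub4→City (+1); total 4.
No residual Plant→City path; max flow = 4.
Certifying cut of size 4: {Bus3→City, Plant→Bus4, Plant→City, Plant→Sub4}.

4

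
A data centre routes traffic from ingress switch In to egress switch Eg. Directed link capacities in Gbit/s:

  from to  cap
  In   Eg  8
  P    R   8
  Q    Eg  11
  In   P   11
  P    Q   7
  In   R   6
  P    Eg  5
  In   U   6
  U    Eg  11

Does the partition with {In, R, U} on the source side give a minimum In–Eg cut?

No — its capacity is 30, but the minimum cut has capacity 25.

Given cut capacity: 11 + 8 + 11 = 30.
Augment In→Eg: bottleneck 8, flow now 8.
Augment In→P→Eg: bottleneck 5, flow now 13.
Augment In→U→Eg: bottleneck 6, flow now 19.
Augment In→P→Q→Eg: bottleneck 6, flow now 25.
No augmenting path remains; maximum flow = 25.
In the residual graph, reachable from In: {In, R}.
Min-cut edges: In→P (11), In→U (6), In→Eg (8); capacity 11 + 6 + 8 = 25.
Cut capacity 30 exceeds the max flow 25, so it is not minimum.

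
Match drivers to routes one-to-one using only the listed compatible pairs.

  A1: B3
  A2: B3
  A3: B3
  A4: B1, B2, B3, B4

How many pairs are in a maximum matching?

Unit-capacity flow: source→left, listed edges, right→sink; max matching = max flow.
Augmenting path A1→B3 (+1); matched 1.
Augmenting path A4→B1 (+1); matched 2.
No augmenting path remains; maximum matching = 2.
König certificate: {A4, B3} is a vertex cover of size 2 (every listed pair touches it), so no matching can be larger.

2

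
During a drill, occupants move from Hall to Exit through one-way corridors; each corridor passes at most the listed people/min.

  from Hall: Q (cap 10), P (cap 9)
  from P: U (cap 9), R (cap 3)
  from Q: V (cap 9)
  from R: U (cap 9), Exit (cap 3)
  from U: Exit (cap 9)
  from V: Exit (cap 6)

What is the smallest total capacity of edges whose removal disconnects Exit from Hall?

Augment Hall→P→R→Exit: bottleneck 3, flow now 3.
Augment Hall→P→U→Exit: bottleneck 6, flow now 9.
Augment Hall→Q→V→Exit: bottleneck 6, flow now 15.
No augmenting path remains; maximum flow = 15.
By max-flow min-cut, the minimum cut capacity equals the max flow.
In the residual graph, reachable from Hall: {Hall, Q, V}.
Min-cut edges: Hall→P (9), V→Exit (6); capacity 9 + 6 = 15.

15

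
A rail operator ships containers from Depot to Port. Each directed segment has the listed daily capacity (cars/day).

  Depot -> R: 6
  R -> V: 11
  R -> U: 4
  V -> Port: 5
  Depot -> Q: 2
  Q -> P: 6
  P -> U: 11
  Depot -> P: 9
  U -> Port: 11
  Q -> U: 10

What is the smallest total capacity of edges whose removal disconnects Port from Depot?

Augment Depot→P→U→Port: bottleneck 9, flow now 9.
Augment Depot→Q→U→Port: bottleneck 2, flow now 11.
Augment Depot→R→V→Port: bottleneck 5, flow now 16.
No augmenting path remains; maximum flow = 16.
By max-flow min-cut, the minimum cut capacity equals the max flow.
In the residual graph, reachable from Depot: {Depot, P, Q, R, U, V}.
Min-cut edges: U→Port (11), V→Port (5); capacity 11 + 5 = 16.

16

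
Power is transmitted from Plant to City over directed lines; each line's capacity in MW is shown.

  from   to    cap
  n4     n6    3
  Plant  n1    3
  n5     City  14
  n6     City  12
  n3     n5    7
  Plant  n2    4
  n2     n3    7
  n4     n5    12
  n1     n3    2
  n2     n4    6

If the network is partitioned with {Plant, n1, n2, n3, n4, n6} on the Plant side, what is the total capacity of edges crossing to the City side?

31

Edges leaving {Plant, n1, n2, n3, n4, n6}: n3→n5 (7), n4→n5 (12), n6→City (12).
Cut capacity = 7 + 12 + 12 = 31.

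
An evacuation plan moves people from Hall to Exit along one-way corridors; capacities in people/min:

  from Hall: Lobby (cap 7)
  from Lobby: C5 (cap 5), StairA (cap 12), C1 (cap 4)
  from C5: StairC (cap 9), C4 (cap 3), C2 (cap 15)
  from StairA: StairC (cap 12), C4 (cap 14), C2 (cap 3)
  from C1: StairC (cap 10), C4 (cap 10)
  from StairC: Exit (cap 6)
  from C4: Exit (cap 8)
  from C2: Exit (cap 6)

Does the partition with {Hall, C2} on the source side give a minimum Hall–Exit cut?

No — its capacity is 13, but the minimum cut has capacity 7.

Given cut capacity: 7 + 6 = 13.
Augment Hall→Lobby→C5→StairC→Exit: bottleneck 5, flow now 5.
Augment Hall→Lobby→StairA→StairC→Exit: bottleneck 1, flow now 6.
Augment Hall→Lobby→StairA→C4→Exit: bottleneck 1, flow now 7.
No augmenting path remains; maximum flow = 7.
In the residual graph, reachable from Hall: {Hall}.
Min-cut edges: Hall→Lobby (7); capacity 7 = 7.
Cut capacity 13 exceeds the max flow 7, so it is not minimum.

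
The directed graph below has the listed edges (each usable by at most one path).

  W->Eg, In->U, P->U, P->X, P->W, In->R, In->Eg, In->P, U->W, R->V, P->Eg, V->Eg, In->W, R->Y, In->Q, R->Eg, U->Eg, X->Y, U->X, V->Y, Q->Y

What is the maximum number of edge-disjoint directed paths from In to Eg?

Assign every edge capacity 1; by Menger, the answer equals the max flow.
Path In→Eg (+1); total 1.
Path In→P→Eg (+1); total 2.
Path In→R→Eg (+1); total 3.
Path In→U→Eg (+1); total 4.
Path In→W→Eg (+1); total 5.
No residual In→Eg path; max flow = 5.
Certifying cut of size 5: {In→Eg, In→P, In→R, In→U, In→W}.

5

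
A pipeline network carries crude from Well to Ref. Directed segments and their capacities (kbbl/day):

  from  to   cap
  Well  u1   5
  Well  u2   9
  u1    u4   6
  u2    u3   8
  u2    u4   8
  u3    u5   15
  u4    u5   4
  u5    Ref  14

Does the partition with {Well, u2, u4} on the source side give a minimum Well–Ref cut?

Given cut capacity: 5 + 8 + 4 = 17.
Augment Well→u1→u4→u5→Ref: bottleneck 4, flow now 4.
Augment Well→u2→u3→u5→Ref: bottleneck 8, flow now 12.
No augmenting path remains; maximum flow = 12.
In the residual graph, reachable from Well: {Well, u1, u2, u4}.
Min-cut edges: u2→u3 (8), u4→u5 (4); capacity 8 + 4 = 12.
Cut capacity 17 exceeds the max flow 12, so it is not minimum.

No — its capacity is 17, but the minimum cut has capacity 12.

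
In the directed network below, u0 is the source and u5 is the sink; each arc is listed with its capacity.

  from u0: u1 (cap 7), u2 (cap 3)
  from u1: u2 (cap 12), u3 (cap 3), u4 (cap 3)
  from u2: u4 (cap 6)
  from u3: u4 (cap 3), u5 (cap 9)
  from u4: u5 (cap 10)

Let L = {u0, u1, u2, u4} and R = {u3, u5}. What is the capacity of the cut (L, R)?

Edges leaving {u0, u1, u2, u4}: u1→u3 (3), u4→u5 (10).
Cut capacity = 3 + 10 = 13.

13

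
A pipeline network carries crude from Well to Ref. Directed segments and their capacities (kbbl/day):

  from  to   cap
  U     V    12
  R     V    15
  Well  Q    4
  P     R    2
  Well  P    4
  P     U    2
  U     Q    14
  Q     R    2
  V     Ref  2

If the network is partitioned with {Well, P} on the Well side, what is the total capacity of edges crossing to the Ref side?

Edges leaving {Well, P}: Well→Q (4), P→R (2), P→U (2).
Cut capacity = 4 + 2 + 2 = 8.

8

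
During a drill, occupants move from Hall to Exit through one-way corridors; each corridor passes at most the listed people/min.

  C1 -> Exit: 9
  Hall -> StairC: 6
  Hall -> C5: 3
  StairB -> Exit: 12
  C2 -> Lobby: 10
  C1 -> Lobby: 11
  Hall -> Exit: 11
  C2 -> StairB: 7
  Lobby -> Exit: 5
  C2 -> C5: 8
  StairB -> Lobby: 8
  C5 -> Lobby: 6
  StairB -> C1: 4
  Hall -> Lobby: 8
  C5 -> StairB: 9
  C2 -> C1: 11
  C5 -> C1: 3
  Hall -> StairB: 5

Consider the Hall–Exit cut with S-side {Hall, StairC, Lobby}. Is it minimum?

Yes — it is a minimum cut (capacity 24).

Given cut capacity: 3 + 5 + 11 + 5 = 24.
Augment Hall→Exit: bottleneck 11, flow now 11.
Augment Hall→StairB→Exit: bottleneck 5, flow now 16.
Augment Hall→Lobby→Exit: bottleneck 5, flow now 21.
Augment Hall→C5→StairB→Exit: bottleneck 3, flow now 24.
No augmenting path remains; maximum flow = 24.
Cut capacity 24 equals the max flow, so it is a minimum cut.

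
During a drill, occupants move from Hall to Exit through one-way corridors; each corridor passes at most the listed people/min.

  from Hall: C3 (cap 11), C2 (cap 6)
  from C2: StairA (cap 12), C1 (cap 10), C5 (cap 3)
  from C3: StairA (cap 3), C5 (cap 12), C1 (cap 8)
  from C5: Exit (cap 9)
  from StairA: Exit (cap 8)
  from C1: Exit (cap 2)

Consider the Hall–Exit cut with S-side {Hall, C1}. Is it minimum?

Given cut capacity: 6 + 11 + 2 = 19.
Augment Hall→C2→C5→Exit: bottleneck 3, flow now 3.
Augment Hall→C2→StairA→Exit: bottleneck 3, flow now 6.
Augment Hall→C3→C5→Exit: bottleneck 6, flow now 12.
Augment Hall→C3→StairA→Exit: bottleneck 3, flow now 15.
Augment Hall→C3→C1→Exit: bottleneck 2, flow now 17.
No augmenting path remains; maximum flow = 17.
In the residual graph, reachable from Hall: {Hall}.
Min-cut edges: Hall→C2 (6), Hall→C3 (11); capacity 6 + 11 = 17.
Cut capacity 19 exceeds the max flow 17, so it is not minimum.

No — its capacity is 19, but the minimum cut has capacity 17.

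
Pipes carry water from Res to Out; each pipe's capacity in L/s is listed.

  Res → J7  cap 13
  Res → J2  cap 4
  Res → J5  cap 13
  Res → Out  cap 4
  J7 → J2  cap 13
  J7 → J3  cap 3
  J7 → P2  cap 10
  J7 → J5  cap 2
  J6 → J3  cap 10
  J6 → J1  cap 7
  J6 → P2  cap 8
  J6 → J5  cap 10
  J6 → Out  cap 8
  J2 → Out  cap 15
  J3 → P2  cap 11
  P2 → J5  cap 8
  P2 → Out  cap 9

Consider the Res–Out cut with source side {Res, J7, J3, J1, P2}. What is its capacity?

53

Edges leaving {Res, J7, J3, J1, P2}: Res→J2 (4), Res→J5 (13), Res→Out (4), J7→J2 (13), J7→J5 (2), P2→J5 (8), P2→Out (9).
Cut capacity = 4 + 13 + 4 + 13 + 2 + 8 + 9 = 53.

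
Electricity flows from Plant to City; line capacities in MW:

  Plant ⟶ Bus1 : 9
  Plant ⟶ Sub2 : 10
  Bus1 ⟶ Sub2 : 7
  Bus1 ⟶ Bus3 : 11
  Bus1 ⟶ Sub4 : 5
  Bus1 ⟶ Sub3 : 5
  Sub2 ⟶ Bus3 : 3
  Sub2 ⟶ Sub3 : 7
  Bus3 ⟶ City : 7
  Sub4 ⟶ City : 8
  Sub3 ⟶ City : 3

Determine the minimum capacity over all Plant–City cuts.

Augment Plant→Bus1→Bus3→City: bottleneck 7, flow now 7.
Augment Plant→Bus1→Sub4→City: bottleneck 2, flow now 9.
Augment Plant→Sub2→Sub3→City: bottleneck 3, flow now 12.
Augment Plant→Sub2→Bus3→Bus1→Sub4→City: bottleneck 3, flow now 15. (uses reverse residual edge)
No augmenting path remains; maximum flow = 15.
By max-flow min-cut, the minimum cut capacity equals the max flow.
In the residual graph, reachable from Plant: {Plant, Sub2, Sub3}.
Min-cut edges: Plant→Bus1 (9), Sub2→Bus3 (3), Sub3→City (3); capacity 9 + 3 + 3 = 15.

15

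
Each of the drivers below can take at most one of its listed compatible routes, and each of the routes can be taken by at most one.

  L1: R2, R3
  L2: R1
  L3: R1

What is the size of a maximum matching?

2

Unit-capacity flow: source→left, listed edges, right→sink; max matching = max flow.
Augmenting path L1→R2 (+1); matched 1.
Augmenting path L2→R1 (+1); matched 2.
No augmenting path remains; maximum matching = 2.
König certificate: {L1, R1} is a vertex cover of size 2 (every listed pair touches it), so no matching can be larger.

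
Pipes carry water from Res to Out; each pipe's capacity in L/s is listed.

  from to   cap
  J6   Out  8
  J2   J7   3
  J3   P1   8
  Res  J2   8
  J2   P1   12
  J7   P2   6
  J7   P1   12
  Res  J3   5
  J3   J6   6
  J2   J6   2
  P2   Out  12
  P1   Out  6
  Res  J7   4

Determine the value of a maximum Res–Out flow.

17

Augment Res→J3→J6→Out: bottleneck 5, flow now 5.
Augment Res→J2→J6→Out: bottleneck 2, flow now 7.
Augment Res→J2→P1→Out: bottleneck 6, flow now 13.
Augment Res→J7→P2→Out: bottleneck 4, flow now 17.
No augmenting path remains; maximum flow = 17.
In the residual graph, reachable from Res: {Res}.
Min-cut edges: Res→J3 (5), Res→J2 (8), Res→J7 (4); capacity 5 + 8 + 4 = 17.
This cut is saturated, so no flow can exceed 17.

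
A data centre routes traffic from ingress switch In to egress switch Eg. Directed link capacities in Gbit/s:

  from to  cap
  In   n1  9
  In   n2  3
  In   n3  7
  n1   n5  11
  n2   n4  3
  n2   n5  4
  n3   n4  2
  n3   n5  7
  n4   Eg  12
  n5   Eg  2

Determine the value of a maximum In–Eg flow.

Augment In→n1→n5→Eg: bottleneck 2, flow now 2.
Augment In→n2→n4→Eg: bottleneck 3, flow now 5.
Augment In→n3→n4→Eg: bottleneck 2, flow now 7.
No augmenting path remains; maximum flow = 7.
In the residual graph, reachable from In: {In, n1, n3, n5}.
Min-cut edges: In→n2 (3), n3→n4 (2), n5→Eg (2); capacity 3 + 2 + 2 = 7.
This cut is saturated, so no flow can exceed 7.

7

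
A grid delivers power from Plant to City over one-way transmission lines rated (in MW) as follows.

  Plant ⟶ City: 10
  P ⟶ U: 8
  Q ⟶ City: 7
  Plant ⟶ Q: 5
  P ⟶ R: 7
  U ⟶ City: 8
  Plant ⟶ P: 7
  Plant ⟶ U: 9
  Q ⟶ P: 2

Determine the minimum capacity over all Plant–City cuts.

23

Augment Plant→City: bottleneck 10, flow now 10.
Augment Plant→Q→City: bottleneck 5, flow now 15.
Augment Plant→U→City: bottleneck 8, flow now 23.
No augmenting path remains; maximum flow = 23.
By max-flow min-cut, the minimum cut capacity equals the max flow.
In the residual graph, reachable from Plant: {Plant, P, R, U}.
Min-cut edges: Plant→Q (5), Plant→City (10), U→City (8); capacity 5 + 10 + 8 = 23.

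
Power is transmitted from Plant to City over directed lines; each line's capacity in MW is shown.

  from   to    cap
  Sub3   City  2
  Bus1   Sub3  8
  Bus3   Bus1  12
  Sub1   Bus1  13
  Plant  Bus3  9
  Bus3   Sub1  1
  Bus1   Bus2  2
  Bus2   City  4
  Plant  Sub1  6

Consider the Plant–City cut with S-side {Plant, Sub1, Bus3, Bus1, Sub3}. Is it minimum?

Yes — it is a minimum cut (capacity 4).

Given cut capacity: 2 + 2 = 4.
Augment Plant→Sub1→Bus1→Sub3→City: bottleneck 2, flow now 2.
Augment Plant→Sub1→Bus1→Bus2→City: bottleneck 2, flow now 4.
No augmenting path remains; maximum flow = 4.
Cut capacity 4 equals the max flow, so it is a minimum cut.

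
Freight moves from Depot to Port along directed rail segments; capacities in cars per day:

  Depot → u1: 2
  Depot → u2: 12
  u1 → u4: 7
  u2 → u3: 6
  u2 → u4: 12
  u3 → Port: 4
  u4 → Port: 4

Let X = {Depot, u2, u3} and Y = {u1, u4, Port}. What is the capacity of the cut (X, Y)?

18

Edges leaving {Depot, u2, u3}: Depot→u1 (2), u2→u4 (12), u3→Port (4).
Cut capacity = 2 + 12 + 4 = 18.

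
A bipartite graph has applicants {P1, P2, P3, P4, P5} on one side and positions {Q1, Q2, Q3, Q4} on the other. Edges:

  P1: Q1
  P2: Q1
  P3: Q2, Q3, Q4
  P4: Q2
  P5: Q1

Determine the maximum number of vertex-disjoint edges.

3

Unit-capacity flow: source→left, listed edges, right→sink; max matching = max flow.
Augmenting path P1→Q1 (+1); matched 1.
Augmenting path P3→Q2 (+1); matched 2.
Augmenting path P4→Q2→P3→Q3 (+1); matched 3.
No augmenting path remains; maximum matching = 3.
König certificate: {P3, P4, Q1} is a vertex cover of size 3 (every listed pair touches it), so no matching can be larger.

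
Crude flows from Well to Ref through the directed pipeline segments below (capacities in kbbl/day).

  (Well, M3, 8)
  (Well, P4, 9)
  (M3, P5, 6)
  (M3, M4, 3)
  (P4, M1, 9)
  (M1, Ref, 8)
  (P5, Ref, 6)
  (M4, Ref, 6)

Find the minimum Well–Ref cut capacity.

Augment Well→M3→P5→Ref: bottleneck 6, flow now 6.
Augment Well→M3→M4→Ref: bottleneck 2, flow now 8.
Augment Well→P4→M1→Ref: bottleneck 8, flow now 16.
No augmenting path remains; maximum flow = 16.
By max-flow min-cut, the minimum cut capacity equals the max flow.
In the residual graph, reachable from Well: {Well, P4, M1}.
Min-cut edges: Well→M3 (8), M1→Ref (8); capacity 8 + 8 = 16.

16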